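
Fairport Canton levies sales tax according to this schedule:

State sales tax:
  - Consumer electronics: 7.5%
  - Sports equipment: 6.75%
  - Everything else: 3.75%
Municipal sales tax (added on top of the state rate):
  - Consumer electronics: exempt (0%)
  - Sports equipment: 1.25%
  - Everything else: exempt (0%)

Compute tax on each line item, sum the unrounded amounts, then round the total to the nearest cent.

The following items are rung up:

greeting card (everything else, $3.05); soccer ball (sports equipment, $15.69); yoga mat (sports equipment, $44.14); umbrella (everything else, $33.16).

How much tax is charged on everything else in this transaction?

Greeting card $3.05: everything else → 3.75% + 0% municipal = 3.75% → $0.114375
Umbrella $33.16: everything else → 3.75% + 0% municipal = 3.75% → $1.2435
Tax on everything else: unrounded sum = $1.357875 → $1.36

$1.36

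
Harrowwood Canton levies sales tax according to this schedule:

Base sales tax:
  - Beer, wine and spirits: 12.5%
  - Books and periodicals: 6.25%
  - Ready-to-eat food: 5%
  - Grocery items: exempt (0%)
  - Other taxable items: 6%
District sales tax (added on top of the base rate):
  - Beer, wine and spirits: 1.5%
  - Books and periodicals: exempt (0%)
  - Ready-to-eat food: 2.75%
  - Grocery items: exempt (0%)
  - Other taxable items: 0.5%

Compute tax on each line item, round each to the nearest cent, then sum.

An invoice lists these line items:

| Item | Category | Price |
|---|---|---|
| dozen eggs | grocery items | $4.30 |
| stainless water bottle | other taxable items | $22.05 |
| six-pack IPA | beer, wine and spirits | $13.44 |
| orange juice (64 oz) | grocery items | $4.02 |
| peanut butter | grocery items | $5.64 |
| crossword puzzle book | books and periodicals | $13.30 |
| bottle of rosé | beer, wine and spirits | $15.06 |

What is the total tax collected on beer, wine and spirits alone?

$3.99

Six-pack IPA $13.44: beer, wine and spirits → 12.5% + 1.5% district = 14% → $1.88
Bottle of rosé $15.06: beer, wine and spirits → 12.5% + 1.5% district = 14% → $2.11
Tax on beer, wine and spirits = $1.88 + $2.11 = $3.99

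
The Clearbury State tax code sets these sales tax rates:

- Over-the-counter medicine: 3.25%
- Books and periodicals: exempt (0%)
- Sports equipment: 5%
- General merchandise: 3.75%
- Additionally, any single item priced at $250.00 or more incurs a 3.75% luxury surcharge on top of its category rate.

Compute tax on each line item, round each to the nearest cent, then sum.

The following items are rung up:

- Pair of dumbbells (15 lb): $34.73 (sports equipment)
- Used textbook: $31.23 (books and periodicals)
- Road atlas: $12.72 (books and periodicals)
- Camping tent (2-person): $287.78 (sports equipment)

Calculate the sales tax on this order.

$26.92

Pair of dumbbells (15 lb) $34.73: sports equipment → 5% → $1.74
Used textbook $31.23: books and periodicals → 0% → $0.00
Road atlas $12.72: books and periodicals → 0% → $0.00
Camping tent (2-person) $287.78: sports equipment → 5% + 3.75% surcharge = 8.75% → $25.18
Total tax = $1.74 + $25.18 = $26.92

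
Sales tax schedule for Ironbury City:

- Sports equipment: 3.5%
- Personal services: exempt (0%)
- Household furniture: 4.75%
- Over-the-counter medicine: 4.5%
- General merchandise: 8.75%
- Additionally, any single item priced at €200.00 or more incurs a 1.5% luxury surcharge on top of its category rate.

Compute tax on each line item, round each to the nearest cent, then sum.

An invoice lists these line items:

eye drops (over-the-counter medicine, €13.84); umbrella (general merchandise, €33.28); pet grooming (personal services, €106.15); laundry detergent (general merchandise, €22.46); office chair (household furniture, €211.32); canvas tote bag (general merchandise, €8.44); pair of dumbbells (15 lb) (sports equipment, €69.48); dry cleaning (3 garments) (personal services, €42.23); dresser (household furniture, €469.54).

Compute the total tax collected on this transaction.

€51.23

Eye drops €13.84: over-the-counter medicine → 4.5% → €0.62
Umbrella €33.28: general merchandise → 8.75% → €2.91
Pet grooming €106.15: personal services → 0% → €0.00
Laundry detergent €22.46: general merchandise → 8.75% → €1.97
Office chair €211.32: household furniture → 4.75% + 1.5% surcharge = 6.25% → €13.21
Canvas tote bag €8.44: general merchandise → 8.75% → €0.74
Pair of dumbbells (15 lb) €69.48: sports equipment → 3.5% → €2.43
Dry cleaning (3 garments) €42.23: personal services → 0% → €0.00
Dresser €469.54: household furniture → 4.75% + 1.5% surcharge = 6.25% → €29.35
Total tax = €0.62 + €2.91 + €1.97 + €13.21 + €0.74 + €2.43 + €29.35 = €51.23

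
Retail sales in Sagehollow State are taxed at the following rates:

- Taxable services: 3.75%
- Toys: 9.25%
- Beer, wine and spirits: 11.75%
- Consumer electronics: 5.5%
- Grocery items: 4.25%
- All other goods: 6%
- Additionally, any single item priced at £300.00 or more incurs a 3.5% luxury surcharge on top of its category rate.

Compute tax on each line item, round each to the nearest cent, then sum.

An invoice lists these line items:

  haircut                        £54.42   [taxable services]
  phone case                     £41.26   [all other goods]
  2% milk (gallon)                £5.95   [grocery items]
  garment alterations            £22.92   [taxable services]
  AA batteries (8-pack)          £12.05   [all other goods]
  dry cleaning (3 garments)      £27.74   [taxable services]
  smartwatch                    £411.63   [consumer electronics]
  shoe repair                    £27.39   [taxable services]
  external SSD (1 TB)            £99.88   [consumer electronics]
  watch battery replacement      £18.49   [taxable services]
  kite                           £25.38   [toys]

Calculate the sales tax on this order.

£54.00

Haircut £54.42: taxable services → 3.75% → £2.04
Phone case £41.26: all other goods → 6% → £2.48
2% milk (gallon) £5.95: grocery items → 4.25% → £0.25
Garment alterations £22.92: taxable services → 3.75% → £0.86
AA batteries (8-pack) £12.05: all other goods → 6% → £0.72
Dry cleaning (3 garments) £27.74: taxable services → 3.75% → £1.04
Smartwatch £411.63: consumer electronics → 5.5% + 3.5% surcharge = 9% → £37.05
Shoe repair £27.39: taxable services → 3.75% → £1.03
External SSD (1 TB) £99.88: consumer electronics → 5.5% → £5.49
Watch battery replacement £18.49: taxable services → 3.75% → £0.69
Kite £25.38: toys → 9.25% → £2.35
Total tax = £2.04 + £2.48 + £0.25 + £0.86 + £0.72 + £1.04 + £37.05 + £1.03 + £5.49 + £0.69 + £2.35 = £54.00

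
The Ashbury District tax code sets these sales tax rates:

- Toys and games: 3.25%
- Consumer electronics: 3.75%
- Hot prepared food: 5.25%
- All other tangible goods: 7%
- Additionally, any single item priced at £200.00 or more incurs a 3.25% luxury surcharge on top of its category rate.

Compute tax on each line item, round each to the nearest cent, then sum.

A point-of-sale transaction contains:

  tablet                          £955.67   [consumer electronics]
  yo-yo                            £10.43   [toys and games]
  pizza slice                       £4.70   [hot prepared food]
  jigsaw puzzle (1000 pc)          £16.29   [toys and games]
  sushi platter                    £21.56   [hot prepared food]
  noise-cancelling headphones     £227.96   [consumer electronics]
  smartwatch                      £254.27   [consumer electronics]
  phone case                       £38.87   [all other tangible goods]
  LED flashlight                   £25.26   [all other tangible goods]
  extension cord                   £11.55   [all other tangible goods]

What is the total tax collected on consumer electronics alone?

£100.66

Tablet £955.67: consumer electronics → 3.75% + 3.25% surcharge = 7% → £66.90
Noise-cancelling headphones £227.96: consumer electronics → 3.75% + 3.25% surcharge = 7% → £15.96
Smartwatch £254.27: consumer electronics → 3.75% + 3.25% surcharge = 7% → £17.80
Tax on consumer electronics = £66.90 + £15.96 + £17.80 = £100.66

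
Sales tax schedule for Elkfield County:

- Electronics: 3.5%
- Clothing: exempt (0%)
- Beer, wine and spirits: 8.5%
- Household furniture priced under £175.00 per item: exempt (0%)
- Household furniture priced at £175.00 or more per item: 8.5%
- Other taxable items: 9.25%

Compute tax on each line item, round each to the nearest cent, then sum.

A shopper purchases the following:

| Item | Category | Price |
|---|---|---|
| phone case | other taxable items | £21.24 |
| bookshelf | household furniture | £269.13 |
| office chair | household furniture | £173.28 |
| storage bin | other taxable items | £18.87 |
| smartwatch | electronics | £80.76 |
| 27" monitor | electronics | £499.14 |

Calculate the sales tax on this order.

£46.89

Phone case £21.24: other taxable items → 9.25% → £1.96
Bookshelf £269.13: household furniture, £175.00 or more → 8.5% → £22.88
Office chair £173.28: household furniture, under £175.00 → 0% → £0.00
Storage bin £18.87: other taxable items → 9.25% → £1.75
Smartwatch £80.76: electronics → 3.5% → £2.83
27" monitor £499.14: electronics → 3.5% → £17.47
Total tax = £1.96 + £22.88 + £1.75 + £2.83 + £17.47 = £46.89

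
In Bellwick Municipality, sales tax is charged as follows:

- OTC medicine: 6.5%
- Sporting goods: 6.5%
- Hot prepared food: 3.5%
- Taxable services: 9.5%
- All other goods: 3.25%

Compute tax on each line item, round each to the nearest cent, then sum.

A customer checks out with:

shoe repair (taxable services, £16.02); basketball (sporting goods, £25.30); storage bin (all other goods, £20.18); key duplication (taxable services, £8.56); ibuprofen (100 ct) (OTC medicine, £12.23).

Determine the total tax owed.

Shoe repair £16.02: taxable services → 9.5% → £1.52
Basketball £25.30: sporting goods → 6.5% → £1.64
Storage bin £20.18: all other goods → 3.25% → £0.66
Key duplication £8.56: taxable services → 9.5% → £0.81
Ibuprofen (100 ct) £12.23: OTC medicine → 6.5% → £0.79
Total tax = £1.52 + £1.64 + £0.66 + £0.81 + £0.79 = £5.42

£5.42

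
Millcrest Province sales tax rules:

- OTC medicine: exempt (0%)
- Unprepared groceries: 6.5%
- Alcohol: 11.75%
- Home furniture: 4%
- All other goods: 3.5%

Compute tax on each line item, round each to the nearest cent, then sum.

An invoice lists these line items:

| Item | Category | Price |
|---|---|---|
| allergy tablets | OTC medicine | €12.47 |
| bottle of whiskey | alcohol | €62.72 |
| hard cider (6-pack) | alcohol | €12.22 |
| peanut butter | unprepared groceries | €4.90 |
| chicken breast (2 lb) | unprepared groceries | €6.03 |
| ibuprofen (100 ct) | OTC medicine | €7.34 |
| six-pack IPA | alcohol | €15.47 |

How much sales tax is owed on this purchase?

Allergy tablets €12.47: OTC medicine → 0% → €0.00
Bottle of whiskey €62.72: alcohol → 11.75% → €7.37
Hard cider (6-pack) €12.22: alcohol → 11.75% → €1.44
Peanut butter €4.90: unprepared groceries → 6.5% → €0.32
Chicken breast (2 lb) €6.03: unprepared groceries → 6.5% → €0.39
Ibuprofen (100 ct) €7.34: OTC medicine → 0% → €0.00
Six-pack IPA €15.47: alcohol → 11.75% → €1.82
Total tax = €7.37 + €1.44 + €0.32 + €0.39 + €1.82 = €11.34

€11.34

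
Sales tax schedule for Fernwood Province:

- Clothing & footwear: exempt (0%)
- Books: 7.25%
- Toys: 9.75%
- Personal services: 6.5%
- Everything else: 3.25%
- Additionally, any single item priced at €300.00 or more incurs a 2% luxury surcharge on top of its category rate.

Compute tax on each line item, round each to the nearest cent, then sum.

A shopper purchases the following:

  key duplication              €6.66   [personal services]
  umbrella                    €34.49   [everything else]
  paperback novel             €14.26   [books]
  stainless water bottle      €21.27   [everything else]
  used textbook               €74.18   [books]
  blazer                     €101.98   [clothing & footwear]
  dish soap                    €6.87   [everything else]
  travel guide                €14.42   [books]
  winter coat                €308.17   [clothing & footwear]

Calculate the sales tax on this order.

€16.08

Key duplication €6.66: personal services → 6.5% → €0.43
Umbrella €34.49: everything else → 3.25% → €1.12
Paperback novel €14.26: books → 7.25% → €1.03
Stainless water bottle €21.27: everything else → 3.25% → €0.69
Used textbook €74.18: books → 7.25% → €5.38
Blazer €101.98: clothing & footwear → 0% → €0.00
Dish soap €6.87: everything else → 3.25% → €0.22
Travel guide €14.42: books → 7.25% → €1.05
Winter coat €308.17: clothing & footwear → 0% + 2% surcharge = 2% → €6.16
Total tax = €0.43 + €1.12 + €1.03 + €0.69 + €5.38 + €0.22 + €1.05 + €6.16 = €16.08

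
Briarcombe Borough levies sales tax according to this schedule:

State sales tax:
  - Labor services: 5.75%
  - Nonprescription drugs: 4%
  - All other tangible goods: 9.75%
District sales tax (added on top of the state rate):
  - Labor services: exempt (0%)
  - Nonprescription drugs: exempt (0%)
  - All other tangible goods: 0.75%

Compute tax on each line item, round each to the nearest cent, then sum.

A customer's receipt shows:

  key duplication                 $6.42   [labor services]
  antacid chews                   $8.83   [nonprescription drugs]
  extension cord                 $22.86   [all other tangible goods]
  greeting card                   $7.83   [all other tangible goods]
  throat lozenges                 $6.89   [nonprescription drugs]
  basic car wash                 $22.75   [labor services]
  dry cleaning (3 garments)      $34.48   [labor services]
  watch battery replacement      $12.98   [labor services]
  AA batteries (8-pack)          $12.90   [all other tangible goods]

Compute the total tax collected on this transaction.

Key duplication $6.42: labor services → 5.75% + 0% district = 5.75% → $0.37
Antacid chews $8.83: nonprescription drugs → 4% + 0% district = 4% → $0.35
Extension cord $22.86: all other tangible goods → 9.75% + 0.75% district = 10.5% → $2.40
Greeting card $7.83: all other tangible goods → 9.75% + 0.75% district = 10.5% → $0.82
Throat lozenges $6.89: nonprescription drugs → 4% + 0% district = 4% → $0.28
Basic car wash $22.75: labor services → 5.75% + 0% district = 5.75% → $1.31
Dry cleaning (3 garments) $34.48: labor services → 5.75% + 0% district = 5.75% → $1.98
Watch battery replacement $12.98: labor services → 5.75% + 0% district = 5.75% → $0.75
AA batteries (8-pack) $12.90: all other tangible goods → 9.75% + 0.75% district = 10.5% → $1.35
Total tax = $0.37 + $0.35 + $2.40 + $0.82 + $0.28 + $1.31 + $1.98 + $0.75 + $1.35 = $9.61

$9.61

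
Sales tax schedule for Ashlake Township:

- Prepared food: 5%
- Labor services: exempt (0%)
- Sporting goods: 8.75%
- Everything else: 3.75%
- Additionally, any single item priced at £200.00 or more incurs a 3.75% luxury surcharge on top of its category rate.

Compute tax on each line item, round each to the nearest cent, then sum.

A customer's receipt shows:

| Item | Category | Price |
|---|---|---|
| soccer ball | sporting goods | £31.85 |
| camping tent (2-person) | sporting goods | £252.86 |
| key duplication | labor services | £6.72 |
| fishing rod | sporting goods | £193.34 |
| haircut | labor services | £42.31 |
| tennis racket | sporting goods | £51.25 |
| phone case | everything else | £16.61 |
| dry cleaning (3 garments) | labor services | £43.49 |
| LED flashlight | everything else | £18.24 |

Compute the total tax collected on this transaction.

Soccer ball £31.85: sporting goods → 8.75% → £2.79
Camping tent (2-person) £252.86: sporting goods → 8.75% + 3.75% surcharge = 12.5% → £31.61
Key duplication £6.72: labor services → 0% → £0.00
Fishing rod £193.34: sporting goods → 8.75% → £16.92
Haircut £42.31: labor services → 0% → £0.00
Tennis racket £51.25: sporting goods → 8.75% → £4.48
Phone case £16.61: everything else → 3.75% → £0.62
Dry cleaning (3 garments) £43.49: labor services → 0% → £0.00
LED flashlight £18.24: everything else → 3.75% → £0.68
Total tax = £2.79 + £31.61 + £16.92 + £4.48 + £0.62 + £0.68 = £57.10

£57.10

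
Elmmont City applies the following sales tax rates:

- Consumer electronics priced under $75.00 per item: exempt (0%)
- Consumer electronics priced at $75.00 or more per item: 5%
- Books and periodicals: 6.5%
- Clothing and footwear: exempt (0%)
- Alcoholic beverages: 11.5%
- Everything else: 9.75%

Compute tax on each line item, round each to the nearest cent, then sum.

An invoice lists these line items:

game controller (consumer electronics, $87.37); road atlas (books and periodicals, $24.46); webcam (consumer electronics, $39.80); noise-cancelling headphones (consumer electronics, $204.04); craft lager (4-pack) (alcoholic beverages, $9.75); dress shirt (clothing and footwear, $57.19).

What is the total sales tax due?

Game controller $87.37: consumer electronics, $75.00 or more → 5% → $4.37
Road atlas $24.46: books and periodicals → 6.5% → $1.59
Webcam $39.80: consumer electronics, under $75.00 → 0% → $0.00
Noise-cancelling headphones $204.04: consumer electronics, $75.00 or more → 5% → $10.20
Craft lager (4-pack) $9.75: alcoholic beverages → 11.5% → $1.12
Dress shirt $57.19: clothing and footwear → 0% → $0.00
Total tax = $4.37 + $1.59 + $10.20 + $1.12 = $17.28

$17.28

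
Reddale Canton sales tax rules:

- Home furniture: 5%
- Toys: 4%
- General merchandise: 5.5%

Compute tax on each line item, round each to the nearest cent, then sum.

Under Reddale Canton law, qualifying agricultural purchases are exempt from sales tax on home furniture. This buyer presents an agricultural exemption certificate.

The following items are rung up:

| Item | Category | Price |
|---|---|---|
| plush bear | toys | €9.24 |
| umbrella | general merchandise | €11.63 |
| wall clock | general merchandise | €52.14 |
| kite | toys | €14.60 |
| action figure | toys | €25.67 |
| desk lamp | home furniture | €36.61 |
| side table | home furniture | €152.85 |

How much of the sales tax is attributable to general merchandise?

€3.51

Umbrella €11.63: general merchandise → 5.5% → €0.64
Wall clock €52.14: general merchandise → 5.5% → €2.87
Tax on general merchandise = €0.64 + €2.87 = €3.51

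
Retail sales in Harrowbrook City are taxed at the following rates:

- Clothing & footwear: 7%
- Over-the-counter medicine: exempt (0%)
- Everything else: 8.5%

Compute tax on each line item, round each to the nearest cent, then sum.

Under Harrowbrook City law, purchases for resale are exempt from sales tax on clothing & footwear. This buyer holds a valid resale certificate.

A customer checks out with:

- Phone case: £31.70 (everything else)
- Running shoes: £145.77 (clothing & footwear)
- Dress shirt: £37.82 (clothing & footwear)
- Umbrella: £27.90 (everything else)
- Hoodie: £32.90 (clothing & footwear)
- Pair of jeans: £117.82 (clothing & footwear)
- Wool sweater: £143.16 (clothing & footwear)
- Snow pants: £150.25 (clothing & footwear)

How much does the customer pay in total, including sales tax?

£692.38

Phone case £31.70: everything else → 8.5% → £2.69
Running shoes £145.77: clothing & footwear, buyer-exempt → 0% → £0.00
Dress shirt £37.82: clothing & footwear, buyer-exempt → 0% → £0.00
Umbrella £27.90: everything else → 8.5% → £2.37
Hoodie £32.90: clothing & footwear, buyer-exempt → 0% → £0.00
Pair of jeans £117.82: clothing & footwear, buyer-exempt → 0% → £0.00
Wool sweater £143.16: clothing & footwear, buyer-exempt → 0% → £0.00
Snow pants £150.25: clothing & footwear, buyer-exempt → 0% → £0.00
Subtotal = £687.32; tax = £5.06; total due = £692.38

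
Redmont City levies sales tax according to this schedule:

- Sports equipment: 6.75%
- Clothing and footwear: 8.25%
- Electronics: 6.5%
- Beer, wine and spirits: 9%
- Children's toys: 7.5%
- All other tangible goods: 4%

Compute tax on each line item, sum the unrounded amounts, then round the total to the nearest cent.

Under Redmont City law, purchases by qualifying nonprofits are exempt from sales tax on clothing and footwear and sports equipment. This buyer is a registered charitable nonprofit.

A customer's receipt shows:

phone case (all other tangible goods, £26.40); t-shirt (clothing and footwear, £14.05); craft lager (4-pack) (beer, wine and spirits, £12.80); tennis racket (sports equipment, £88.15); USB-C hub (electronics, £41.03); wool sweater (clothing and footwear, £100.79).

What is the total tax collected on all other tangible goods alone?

Phone case £26.40: all other tangible goods → 4% → £1.056
Tax on all other tangible goods: unrounded sum = £1.056 → £1.06

£1.06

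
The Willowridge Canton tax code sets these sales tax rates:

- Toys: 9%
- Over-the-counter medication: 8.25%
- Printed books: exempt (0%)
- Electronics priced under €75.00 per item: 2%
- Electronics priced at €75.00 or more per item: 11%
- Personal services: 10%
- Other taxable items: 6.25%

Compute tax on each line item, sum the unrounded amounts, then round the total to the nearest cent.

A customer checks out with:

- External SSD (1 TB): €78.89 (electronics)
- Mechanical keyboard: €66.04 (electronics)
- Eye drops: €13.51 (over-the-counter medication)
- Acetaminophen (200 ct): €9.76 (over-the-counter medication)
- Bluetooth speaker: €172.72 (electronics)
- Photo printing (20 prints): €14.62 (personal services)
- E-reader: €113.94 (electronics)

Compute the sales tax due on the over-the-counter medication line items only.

Eye drops €13.51: over-the-counter medication → 8.25% → €1.114575
Acetaminophen (200 ct) €9.76: over-the-counter medication → 8.25% → €0.8052
Tax on over-the-counter medication: unrounded sum = €1.919775 → €1.92

€1.92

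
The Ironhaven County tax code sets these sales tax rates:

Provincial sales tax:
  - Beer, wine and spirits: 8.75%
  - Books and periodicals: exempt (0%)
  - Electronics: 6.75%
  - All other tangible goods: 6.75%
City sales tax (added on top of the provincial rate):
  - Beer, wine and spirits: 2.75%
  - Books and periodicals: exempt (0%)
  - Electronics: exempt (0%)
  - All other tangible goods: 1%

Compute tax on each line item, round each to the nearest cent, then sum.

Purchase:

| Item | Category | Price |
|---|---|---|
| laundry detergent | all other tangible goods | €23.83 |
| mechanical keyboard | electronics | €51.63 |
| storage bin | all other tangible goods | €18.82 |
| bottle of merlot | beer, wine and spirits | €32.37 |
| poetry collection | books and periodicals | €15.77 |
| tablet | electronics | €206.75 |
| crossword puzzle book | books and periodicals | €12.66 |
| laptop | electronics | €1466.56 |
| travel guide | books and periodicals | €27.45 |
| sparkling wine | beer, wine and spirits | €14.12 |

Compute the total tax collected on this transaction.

€125.09

Laundry detergent €23.83: all other tangible goods → 6.75% + 1% city = 7.75% → €1.85
Mechanical keyboard €51.63: electronics → 6.75% + 0% city = 6.75% → €3.49
Storage bin €18.82: all other tangible goods → 6.75% + 1% city = 7.75% → €1.46
Bottle of merlot €32.37: beer, wine and spirits → 8.75% + 2.75% city = 11.5% → €3.72
Poetry collection €15.77: books and periodicals → 0% + 0% city = 0% → €0.00
Tablet €206.75: electronics → 6.75% + 0% city = 6.75% → €13.96
Crossword puzzle book €12.66: books and periodicals → 0% + 0% city = 0% → €0.00
Laptop €1466.56: electronics → 6.75% + 0% city = 6.75% → €98.99
Travel guide €27.45: books and periodicals → 0% + 0% city = 0% → €0.00
Sparkling wine €14.12: beer, wine and spirits → 8.75% + 2.75% city = 11.5% → €1.62
Total tax = €1.85 + €3.49 + €1.46 + €3.72 + €13.96 + €98.99 + €1.62 = €125.09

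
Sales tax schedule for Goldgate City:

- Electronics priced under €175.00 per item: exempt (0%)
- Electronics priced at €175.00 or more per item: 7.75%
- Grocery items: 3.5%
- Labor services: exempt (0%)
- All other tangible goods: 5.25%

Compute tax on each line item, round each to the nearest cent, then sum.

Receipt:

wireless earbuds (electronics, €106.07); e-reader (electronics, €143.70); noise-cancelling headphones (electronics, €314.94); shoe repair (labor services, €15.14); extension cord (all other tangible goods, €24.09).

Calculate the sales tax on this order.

€25.67

Wireless earbuds €106.07: electronics, under €175.00 → 0% → €0.00
E-reader €143.70: electronics, under €175.00 → 0% → €0.00
Noise-cancelling headphones €314.94: electronics, €175.00 or more → 7.75% → €24.41
Shoe repair €15.14: labor services → 0% → €0.00
Extension cord €24.09: all other tangible goods → 5.25% → €1.26
Total tax = €24.41 + €1.26 = €25.67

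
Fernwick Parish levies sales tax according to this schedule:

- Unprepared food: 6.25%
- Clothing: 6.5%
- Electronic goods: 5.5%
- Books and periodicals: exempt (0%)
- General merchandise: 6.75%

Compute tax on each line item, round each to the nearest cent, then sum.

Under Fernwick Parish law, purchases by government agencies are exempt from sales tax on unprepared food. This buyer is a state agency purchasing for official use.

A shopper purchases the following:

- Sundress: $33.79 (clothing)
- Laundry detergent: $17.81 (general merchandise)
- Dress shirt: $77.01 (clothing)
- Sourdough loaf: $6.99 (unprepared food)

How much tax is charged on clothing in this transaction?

Sundress $33.79: clothing → 6.5% → $2.20
Dress shirt $77.01: clothing → 6.5% → $5.01
Tax on clothing = $2.20 + $5.01 = $7.21

$7.21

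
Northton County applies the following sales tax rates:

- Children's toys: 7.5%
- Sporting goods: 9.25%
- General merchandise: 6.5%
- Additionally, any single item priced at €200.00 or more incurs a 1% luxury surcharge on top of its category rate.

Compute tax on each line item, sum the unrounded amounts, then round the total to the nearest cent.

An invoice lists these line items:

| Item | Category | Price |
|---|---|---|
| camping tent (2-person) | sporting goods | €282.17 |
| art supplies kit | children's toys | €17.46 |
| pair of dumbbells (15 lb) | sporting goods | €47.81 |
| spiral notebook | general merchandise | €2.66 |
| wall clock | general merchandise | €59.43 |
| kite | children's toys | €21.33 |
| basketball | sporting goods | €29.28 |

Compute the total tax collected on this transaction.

Camping tent (2-person) €282.17: sporting goods → 9.25% + 1% surcharge = 10.25% → €28.922425
Art supplies kit €17.46: children's toys → 7.5% → €1.3095
Pair of dumbbells (15 lb) €47.81: sporting goods → 9.25% → €4.422425
Spiral notebook €2.66: general merchandise → 6.5% → €0.1729
Wall clock €59.43: general merchandise → 6.5% → €3.86295
Kite €21.33: children's toys → 7.5% → €1.59975
Basketball €29.28: sporting goods → 9.25% → €2.7084
Unrounded tax sum = €42.99835 → €43.00

€43.00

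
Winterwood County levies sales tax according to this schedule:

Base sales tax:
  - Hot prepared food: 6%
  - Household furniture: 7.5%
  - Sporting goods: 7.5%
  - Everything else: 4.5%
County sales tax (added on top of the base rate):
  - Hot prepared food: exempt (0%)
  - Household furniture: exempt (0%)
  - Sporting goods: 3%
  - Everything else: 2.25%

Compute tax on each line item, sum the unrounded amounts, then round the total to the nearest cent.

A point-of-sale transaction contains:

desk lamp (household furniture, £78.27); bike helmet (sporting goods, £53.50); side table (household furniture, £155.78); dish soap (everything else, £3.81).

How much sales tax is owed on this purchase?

£23.43

Desk lamp £78.27: household furniture → 7.5% + 0% county = 7.5% → £5.87025
Bike helmet £53.50: sporting goods → 7.5% + 3% county = 10.5% → £5.6175
Side table £155.78: household furniture → 7.5% + 0% county = 7.5% → £11.6835
Dish soap £3.81: everything else → 4.5% + 2.25% county = 6.75% → £0.257175
Unrounded tax sum = £23.428425 → £23.43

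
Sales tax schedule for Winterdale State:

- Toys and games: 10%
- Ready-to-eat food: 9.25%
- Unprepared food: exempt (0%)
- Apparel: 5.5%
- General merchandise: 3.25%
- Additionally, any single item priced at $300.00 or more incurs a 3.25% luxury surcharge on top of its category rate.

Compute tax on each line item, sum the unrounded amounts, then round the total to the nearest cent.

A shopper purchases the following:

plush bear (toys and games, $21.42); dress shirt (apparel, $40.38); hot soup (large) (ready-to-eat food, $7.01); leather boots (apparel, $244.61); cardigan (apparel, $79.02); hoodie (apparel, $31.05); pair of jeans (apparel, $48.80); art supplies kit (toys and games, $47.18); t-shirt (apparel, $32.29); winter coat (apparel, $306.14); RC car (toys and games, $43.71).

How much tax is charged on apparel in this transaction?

$52.98

Dress shirt $40.38: apparel → 5.5% → $2.2209
Leather boots $244.61: apparel → 5.5% → $13.45355
Cardigan $79.02: apparel → 5.5% → $4.3461
Hoodie $31.05: apparel → 5.5% → $1.70775
Pair of jeans $48.80: apparel → 5.5% → $2.684
T-shirt $32.29: apparel → 5.5% → $1.77595
Winter coat $306.14: apparel → 5.5% + 3.25% surcharge = 8.75% → $26.78725
Tax on apparel: unrounded sum = $52.9755 → $52.98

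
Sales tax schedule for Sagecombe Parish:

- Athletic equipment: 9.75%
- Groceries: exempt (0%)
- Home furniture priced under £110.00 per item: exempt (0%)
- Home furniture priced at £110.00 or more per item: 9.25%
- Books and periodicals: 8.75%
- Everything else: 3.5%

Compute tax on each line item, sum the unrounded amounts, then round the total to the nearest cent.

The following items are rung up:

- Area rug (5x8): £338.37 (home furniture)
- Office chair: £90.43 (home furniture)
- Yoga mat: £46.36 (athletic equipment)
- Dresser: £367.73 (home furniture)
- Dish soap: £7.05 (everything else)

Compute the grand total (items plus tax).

£920.02

Area rug (5x8) £338.37: home furniture, £110.00 or more → 9.25% → £31.299225
Office chair £90.43: home furniture, under £110.00 → 0% → £0.00
Yoga mat £46.36: athletic equipment → 9.75% → £4.5201
Dresser £367.73: home furniture, £110.00 or more → 9.25% → £34.015025
Dish soap £7.05: everything else → 3.5% → £0.24675
Subtotal = £849.94; unrounded tax = £70.0811 → £70.08; total due = £920.02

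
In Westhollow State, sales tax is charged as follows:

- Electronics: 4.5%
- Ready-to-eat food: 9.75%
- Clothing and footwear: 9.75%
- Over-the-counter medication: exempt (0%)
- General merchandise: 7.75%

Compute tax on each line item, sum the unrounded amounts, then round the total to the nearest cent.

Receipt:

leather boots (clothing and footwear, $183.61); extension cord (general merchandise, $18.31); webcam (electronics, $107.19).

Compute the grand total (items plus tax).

$333.25

Leather boots $183.61: clothing and footwear → 9.75% → $17.901975
Extension cord $18.31: general merchandise → 7.75% → $1.419025
Webcam $107.19: electronics → 4.5% → $4.82355
Subtotal = $309.11; unrounded tax = $24.14455 → $24.14; total due = $333.25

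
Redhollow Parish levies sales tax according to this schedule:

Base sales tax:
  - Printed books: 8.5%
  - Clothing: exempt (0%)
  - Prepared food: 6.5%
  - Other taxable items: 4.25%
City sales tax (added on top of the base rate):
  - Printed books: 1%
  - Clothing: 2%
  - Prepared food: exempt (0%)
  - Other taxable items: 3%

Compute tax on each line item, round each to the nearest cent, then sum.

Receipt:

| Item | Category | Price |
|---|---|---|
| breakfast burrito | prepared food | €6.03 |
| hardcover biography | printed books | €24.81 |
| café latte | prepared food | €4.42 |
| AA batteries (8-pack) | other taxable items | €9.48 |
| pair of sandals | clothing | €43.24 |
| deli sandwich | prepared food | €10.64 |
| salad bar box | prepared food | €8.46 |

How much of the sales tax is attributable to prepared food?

Breakfast burrito €6.03: prepared food → 6.5% + 0% city = 6.5% → €0.39
Café latte €4.42: prepared food → 6.5% + 0% city = 6.5% → €0.29
Deli sandwich €10.64: prepared food → 6.5% + 0% city = 6.5% → €0.69
Salad bar box €8.46: prepared food → 6.5% + 0% city = 6.5% → €0.55
Tax on prepared food = €0.39 + €0.29 + €0.69 + €0.55 = €1.92

€1.92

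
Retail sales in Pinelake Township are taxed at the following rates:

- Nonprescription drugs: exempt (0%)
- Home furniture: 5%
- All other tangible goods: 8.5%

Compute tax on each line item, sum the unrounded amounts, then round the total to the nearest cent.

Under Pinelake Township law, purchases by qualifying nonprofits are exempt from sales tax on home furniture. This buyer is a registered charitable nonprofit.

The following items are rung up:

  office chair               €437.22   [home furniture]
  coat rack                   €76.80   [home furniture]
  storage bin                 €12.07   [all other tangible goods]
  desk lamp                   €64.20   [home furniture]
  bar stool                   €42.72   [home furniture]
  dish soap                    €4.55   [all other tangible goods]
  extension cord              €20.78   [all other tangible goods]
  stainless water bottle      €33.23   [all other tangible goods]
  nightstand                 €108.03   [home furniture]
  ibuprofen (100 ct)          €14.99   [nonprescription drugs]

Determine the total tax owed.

Office chair €437.22: home furniture, buyer-exempt → 0% → €0.00
Coat rack €76.80: home furniture, buyer-exempt → 0% → €0.00
Storage bin €12.07: all other tangible goods → 8.5% → €1.02595
Desk lamp €64.20: home furniture, buyer-exempt → 0% → €0.00
Bar stool €42.72: home furniture, buyer-exempt → 0% → €0.00
Dish soap €4.55: all other tangible goods → 8.5% → €0.38675
Extension cord €20.78: all other tangible goods → 8.5% → €1.7663
Stainless water bottle €33.23: all other tangible goods → 8.5% → €2.82455
Nightstand €108.03: home furniture, buyer-exempt → 0% → €0.00
Ibuprofen (100 ct) €14.99: nonprescription drugs → 0% → €0.00
Unrounded tax sum = €6.00355 → €6.00

€6.00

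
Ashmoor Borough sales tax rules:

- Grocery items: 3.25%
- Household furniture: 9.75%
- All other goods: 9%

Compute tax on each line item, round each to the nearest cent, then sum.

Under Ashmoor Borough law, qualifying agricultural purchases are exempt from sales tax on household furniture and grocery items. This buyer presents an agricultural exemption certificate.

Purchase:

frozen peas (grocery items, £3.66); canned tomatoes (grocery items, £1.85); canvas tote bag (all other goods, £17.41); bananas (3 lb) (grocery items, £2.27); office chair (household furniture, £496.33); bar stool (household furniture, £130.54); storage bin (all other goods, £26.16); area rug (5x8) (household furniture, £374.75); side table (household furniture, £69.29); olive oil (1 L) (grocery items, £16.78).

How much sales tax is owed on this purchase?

£3.92

Frozen peas £3.66: grocery items, buyer-exempt → 0% → £0.00
Canned tomatoes £1.85: grocery items, buyer-exempt → 0% → £0.00
Canvas tote bag £17.41: all other goods → 9% → £1.57
Bananas (3 lb) £2.27: grocery items, buyer-exempt → 0% → £0.00
Office chair £496.33: household furniture, buyer-exempt → 0% → £0.00
Bar stool £130.54: household furniture, buyer-exempt → 0% → £0.00
Storage bin £26.16: all other goods → 9% → £2.35
Area rug (5x8) £374.75: household furniture, buyer-exempt → 0% → £0.00
Side table £69.29: household furniture, buyer-exempt → 0% → £0.00
Olive oil (1 L) £16.78: grocery items, buyer-exempt → 0% → £0.00
Total tax = £1.57 + £2.35 = £3.92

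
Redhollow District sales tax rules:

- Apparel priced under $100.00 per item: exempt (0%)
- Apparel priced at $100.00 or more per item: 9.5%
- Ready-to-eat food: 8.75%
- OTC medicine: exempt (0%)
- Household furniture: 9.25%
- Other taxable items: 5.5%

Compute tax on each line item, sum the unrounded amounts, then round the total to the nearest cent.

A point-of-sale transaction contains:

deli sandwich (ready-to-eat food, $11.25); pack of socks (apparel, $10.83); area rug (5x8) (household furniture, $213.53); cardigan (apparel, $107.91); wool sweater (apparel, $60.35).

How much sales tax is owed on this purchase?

Deli sandwich $11.25: ready-to-eat food → 8.75% → $0.984375
Pack of socks $10.83: apparel, under $100.00 → 0% → $0.00
Area rug (5x8) $213.53: household furniture → 9.25% → $19.751525
Cardigan $107.91: apparel, $100.00 or more → 9.5% → $10.25145
Wool sweater $60.35: apparel, under $100.00 → 0% → $0.00
Unrounded tax sum = $30.98735 → $30.99

$30.99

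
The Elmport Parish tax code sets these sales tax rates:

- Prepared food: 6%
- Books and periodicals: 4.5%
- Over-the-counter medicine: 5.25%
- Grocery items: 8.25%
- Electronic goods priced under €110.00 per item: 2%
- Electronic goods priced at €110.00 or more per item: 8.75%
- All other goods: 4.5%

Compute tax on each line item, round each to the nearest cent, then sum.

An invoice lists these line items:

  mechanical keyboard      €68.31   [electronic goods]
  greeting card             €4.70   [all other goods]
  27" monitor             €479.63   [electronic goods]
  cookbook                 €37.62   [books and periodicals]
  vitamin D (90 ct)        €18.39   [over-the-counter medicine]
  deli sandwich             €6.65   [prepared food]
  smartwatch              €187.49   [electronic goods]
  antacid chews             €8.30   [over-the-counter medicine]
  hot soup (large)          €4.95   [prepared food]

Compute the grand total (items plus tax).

€879.80

Mechanical keyboard €68.31: electronic goods, under €110.00 → 2% → €1.37
Greeting card €4.70: all other goods → 4.5% → €0.21
27" monitor €479.63: electronic goods, €110.00 or more → 8.75% → €41.97
Cookbook €37.62: books and periodicals → 4.5% → €1.69
Vitamin D (90 ct) €18.39: over-the-counter medicine → 5.25% → €0.97
Deli sandwich €6.65: prepared food → 6% → €0.40
Smartwatch €187.49: electronic goods, €110.00 or more → 8.75% → €16.41
Antacid chews €8.30: over-the-counter medicine → 5.25% → €0.44
Hot soup (large) €4.95: prepared food → 6% → €0.30
Subtotal = €816.04; tax = €63.76; total due = €879.80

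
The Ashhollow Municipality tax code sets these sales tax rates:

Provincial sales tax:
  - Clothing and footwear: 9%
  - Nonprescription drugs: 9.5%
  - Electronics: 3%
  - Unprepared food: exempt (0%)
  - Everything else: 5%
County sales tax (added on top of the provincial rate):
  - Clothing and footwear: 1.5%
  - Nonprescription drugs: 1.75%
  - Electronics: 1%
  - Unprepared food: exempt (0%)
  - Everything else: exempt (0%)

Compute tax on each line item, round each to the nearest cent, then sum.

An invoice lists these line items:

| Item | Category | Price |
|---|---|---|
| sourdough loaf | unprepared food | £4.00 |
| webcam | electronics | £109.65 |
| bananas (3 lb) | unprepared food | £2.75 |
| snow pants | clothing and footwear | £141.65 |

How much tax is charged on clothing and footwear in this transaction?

Snow pants £141.65: clothing and footwear → 9% + 1.5% county = 10.5% → £14.87
Tax on clothing and footwear = £14.87

£14.87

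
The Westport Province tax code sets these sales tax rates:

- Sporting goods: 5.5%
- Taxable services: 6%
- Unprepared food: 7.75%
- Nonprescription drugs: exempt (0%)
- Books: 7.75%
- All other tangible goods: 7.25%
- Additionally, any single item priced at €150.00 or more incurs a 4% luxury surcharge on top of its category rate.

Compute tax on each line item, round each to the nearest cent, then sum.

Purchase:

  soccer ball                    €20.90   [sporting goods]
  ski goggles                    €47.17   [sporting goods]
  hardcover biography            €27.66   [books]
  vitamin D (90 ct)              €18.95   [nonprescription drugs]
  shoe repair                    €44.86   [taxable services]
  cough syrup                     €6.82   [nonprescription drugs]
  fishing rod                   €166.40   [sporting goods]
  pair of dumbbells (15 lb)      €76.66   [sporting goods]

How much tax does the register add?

€28.60

Soccer ball €20.90: sporting goods → 5.5% → €1.15
Ski goggles €47.17: sporting goods → 5.5% → €2.59
Hardcover biography €27.66: books → 7.75% → €2.14
Vitamin D (90 ct) €18.95: nonprescription drugs → 0% → €0.00
Shoe repair €44.86: taxable services → 6% → €2.69
Cough syrup €6.82: nonprescription drugs → 0% → €0.00
Fishing rod €166.40: sporting goods → 5.5% + 4% surcharge = 9.5% → €15.81
Pair of dumbbells (15 lb) €76.66: sporting goods → 5.5% → €4.22
Total tax = €1.15 + €2.59 + €2.14 + €2.69 + €15.81 + €4.22 = €28.60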